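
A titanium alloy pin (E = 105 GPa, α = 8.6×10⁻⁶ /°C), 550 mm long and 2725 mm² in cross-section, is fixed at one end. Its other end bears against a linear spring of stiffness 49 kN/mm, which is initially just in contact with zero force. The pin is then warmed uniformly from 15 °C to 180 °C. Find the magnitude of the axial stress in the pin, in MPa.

The unrestrained thermal change is αΔT L = 8.6×10⁻⁶ × 165 × 550 = 0.7804 mm.
Let P be the compressive force at the spring. The pin shortens elastically by PL/(AE) and the spring compresses by P/k; together these equal δ_free.
So P = δ_free / [L/(AE) + 1/k] = 0.7804 / [ 550/(2725×105×10³) + 1/(49×10³) ].
P = 0.7804 / 2.233×10⁻⁵ = 34950 N.
σ = P/A = 34950/2725 = 12.83 MPa.

σ ≈ 12.8 MPa (compressive)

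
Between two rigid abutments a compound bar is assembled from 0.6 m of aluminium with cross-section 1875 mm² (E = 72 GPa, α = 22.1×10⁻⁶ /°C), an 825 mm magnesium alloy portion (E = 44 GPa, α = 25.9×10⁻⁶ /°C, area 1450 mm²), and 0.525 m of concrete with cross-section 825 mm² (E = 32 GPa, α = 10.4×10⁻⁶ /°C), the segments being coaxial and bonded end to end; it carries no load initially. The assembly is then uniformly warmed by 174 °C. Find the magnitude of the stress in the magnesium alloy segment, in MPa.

If the supports were absent, the total length change would be Σ αᵢΔT Lᵢ = 22.1×10⁻⁶×174×600 + 25.9×10⁻⁶×174×825 + 10.4×10⁻⁶×174×525 = 6.975 mm.
Since the ends are fixed, an axial force P builds up, equal in every segment, with P · Σ Lᵢ/(AᵢEᵢ) = δ_free.
Σ Lᵢ/(AᵢEᵢ) = 600/(1875×72×10³) + 825/(1450×44×10³) + 525/(825×32×10³) = 3.726×10⁻⁵ mm/N.
So P = 6.975 / 3.726×10⁻⁵ = 187.2 kN, compressive.
σ_{magnesium alloy} = P / A = 187200 / 1450 = 129.1 MPa.

σ ≈ 129 MPa (compressive)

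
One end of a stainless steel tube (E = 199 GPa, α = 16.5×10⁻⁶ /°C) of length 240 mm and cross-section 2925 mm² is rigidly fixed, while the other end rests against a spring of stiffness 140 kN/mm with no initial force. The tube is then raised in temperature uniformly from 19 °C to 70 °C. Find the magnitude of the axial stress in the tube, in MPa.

Free thermal expansion: δ_free = αΔT L = 16.5×10⁻⁶ × 51 × 240 = 0.202 mm.
With a force P in the spring, the elastic change of the tube is PL/(AE) and that of the spring is P/k; compatibility requires their sum to equal δ_free.
So P = δ_free / [L/(AE) + 1/k] = 0.202 / [ 240/(2925×199×10³) + 1/(140×10³) ].
P = 0.202 / 7.555×10⁻⁶ = 26730 N.
σ = P/A = 26730/2925 = 9.139 MPa.

σ ≈ 9.14 MPa (compressive)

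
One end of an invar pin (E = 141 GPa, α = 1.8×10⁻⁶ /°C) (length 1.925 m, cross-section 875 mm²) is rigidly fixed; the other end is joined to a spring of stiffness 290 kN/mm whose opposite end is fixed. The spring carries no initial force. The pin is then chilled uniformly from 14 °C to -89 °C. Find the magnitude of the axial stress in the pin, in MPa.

σ ≈ 21.4 MPa (tensile)

Free thermal contraction: δ_free = αΔT L = 1.8×10⁻⁶ × 103 × 1925 = 0.3569 mm.
Let P be the tensile force in the spring. The pin extends elastically by PL/(AE) and the spring stretches by P/k; together these equal δ_free.
So P = δ_free / [L/(AE) + 1/k] = 0.3569 / [ 1925/(875×141×10³) + 1/(290×10³) ].
P = 0.3569 / 1.905×10⁻⁵ = 18730 N.
σ = P/A = 18730/875 = 21.41 MPa.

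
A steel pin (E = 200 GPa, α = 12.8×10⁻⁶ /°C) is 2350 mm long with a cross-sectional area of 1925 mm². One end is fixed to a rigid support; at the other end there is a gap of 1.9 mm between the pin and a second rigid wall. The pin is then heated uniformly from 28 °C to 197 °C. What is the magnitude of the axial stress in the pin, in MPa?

σ ≈ 271 MPa (compressive)

Free thermal elongation = αΔT L = 12.8×10⁻⁶ × 169 × 2350 = 5.084 mm.
After closing the 1.9 mm clearance, 5.084 − 1.9 = 3.184 mm of expansion remains to be suppressed by the wall.
Compatibility: PL/(AE) = 3.184 mm, so σ = P/A = E × (3.184/2350) = 270.9 MPa.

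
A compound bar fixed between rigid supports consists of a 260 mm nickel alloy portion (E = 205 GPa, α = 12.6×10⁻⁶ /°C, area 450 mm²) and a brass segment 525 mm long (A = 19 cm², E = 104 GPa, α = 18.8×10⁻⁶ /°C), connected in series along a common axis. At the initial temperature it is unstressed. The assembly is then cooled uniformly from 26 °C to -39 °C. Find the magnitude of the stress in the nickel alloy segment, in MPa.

σ ≈ 347 MPa (tensile)

Free thermal contraction of the whole bar: Σ αᵢΔT Lᵢ = 12.6×10⁻⁶×65×260 + 18.8×10⁻⁶×65×525 = 0.8545 mm.
Since the ends are fixed, an axial force P builds up, equal in every segment, with P · Σ Lᵢ/(AᵢEᵢ) = δ_free.
The series flexibility is Σ Lᵢ/(AᵢEᵢ) = 260/(450×205×10³) + 525/(1900×104×10³) = 5.475×10⁻⁶ mm/N.
Hence P = δ_free / Σ(L/AE) = 0.8545/5.475×10⁻⁶ = 156.1 kN (tensile).
σ_{nickel alloy} = P / A = 156100 / 450 = 346.8 MPa.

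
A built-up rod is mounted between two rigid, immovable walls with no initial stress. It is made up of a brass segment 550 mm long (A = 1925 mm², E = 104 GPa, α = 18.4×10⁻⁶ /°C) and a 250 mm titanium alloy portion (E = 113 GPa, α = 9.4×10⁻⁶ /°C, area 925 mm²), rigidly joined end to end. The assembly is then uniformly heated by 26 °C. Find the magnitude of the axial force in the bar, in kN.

P ≈ 63.1 kN (compressive)

Free thermal expansion of the whole bar: Σ αᵢΔT Lᵢ = 18.4×10⁻⁶×26×550 + 9.4×10⁻⁶×26×250 = 0.3242 mm.
The walls prevent any net length change, so an axial force P (same in every segment) develops. Compatibility: P · Σ Lᵢ/(AᵢEᵢ) = δ_free.
The series flexibility is Σ Lᵢ/(AᵢEᵢ) = 550/(1925×104×10³) + 250/(925×113×10³) = 5.139×10⁻⁶ mm/N.
P = 0.3242 / 5.139×10⁻⁶ = 63090 N = 63.09 kN, compressive.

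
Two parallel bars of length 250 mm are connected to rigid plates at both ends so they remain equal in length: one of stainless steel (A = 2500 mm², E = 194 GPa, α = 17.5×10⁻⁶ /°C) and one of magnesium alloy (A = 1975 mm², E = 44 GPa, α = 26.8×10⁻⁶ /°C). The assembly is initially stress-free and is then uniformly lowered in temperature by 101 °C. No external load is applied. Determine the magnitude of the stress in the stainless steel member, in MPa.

Both members must finish at the same length. With the larger α, the magnesium alloy tends to over-contract; the plates restrain it, putting the magnesium alloy in tension and the stainless steel in compression. With no external load the two internal forces are equal and opposite, magnitude P.
Compatibility of the two members (thermal + elastic change equal): (α₁ − α₂)ΔT = P·[1/(A₁E₁) + 1/(A₂E₂)].
|α₁ − α₂|·ΔT = 9.3×10⁻⁶ × 101 = 0.0009393.
1/(A₁E₁) + 1/(A₂E₂) = 1/(2500×194×10³) + 1/(1975×44×10³) = 1.357×10⁻⁸ N⁻¹.
P = 0.0009393 / 1.357×10⁻⁸ = 69220 N = 69.22 kN.
σ_{stainless steel} = P/A₁ = 69220/2500 = 27.69 MPa, compressive.

σ ≈ 27.7 MPa (compressive)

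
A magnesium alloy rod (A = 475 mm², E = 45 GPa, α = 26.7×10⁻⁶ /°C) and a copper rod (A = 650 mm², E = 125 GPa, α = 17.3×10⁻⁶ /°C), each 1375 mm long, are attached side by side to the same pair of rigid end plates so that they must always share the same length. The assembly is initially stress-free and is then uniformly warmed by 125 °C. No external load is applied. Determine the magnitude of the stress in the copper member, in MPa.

σ ≈ 30.6 MPa (tensile)

Equilibrium of a rigid end plate with no external load gives equal and opposite internal forces ±P in the two members. Since α_{magnesium alloy} > α_{copper}, heating drives the magnesium alloy into compression and the copper into tension.
Setting the final lengths equal and cancelling L: (α₁ − α₂)ΔT = P/(A₁E₁) + P/(A₂E₂).
|α₁ − α₂|·ΔT = 9.4×10⁻⁶ × 125 = 0.001175.
1/(A₁E₁) + 1/(A₂E₂) = 1/(475×45×10³) + 1/(650×125×10³) = 5.909×10⁻⁸ N⁻¹.
So P = 0.001175 / 5.909×10⁻⁸ = 19.88 kN.
σ_{copper} = P/A₂ = 19880/650 = 30.59 MPa, tensile.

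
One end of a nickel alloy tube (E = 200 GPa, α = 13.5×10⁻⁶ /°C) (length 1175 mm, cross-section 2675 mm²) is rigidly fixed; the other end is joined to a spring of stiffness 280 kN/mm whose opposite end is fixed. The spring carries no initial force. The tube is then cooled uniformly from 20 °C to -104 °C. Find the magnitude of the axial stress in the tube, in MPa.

If the spring were absent the tube would shorten by αΔT L = 13.5×10⁻⁶ × 124 × 1175 = 1.967 mm.
With a force P in the spring, the elastic change of the tube is PL/(AE) and that of the spring is P/k; compatibility requires their sum to equal δ_free.
P [ L/(AE) + 1/k ] = δ_free → P [ 1175/(2675×200×10³) + 1/(280×10³) ] = 1.967.
P = 1.967 / 5.768×10⁻⁶ = 341000 N.
σ = P/A = 341000/2675 = 127.5 MPa.

σ ≈ 127 MPa (tensile)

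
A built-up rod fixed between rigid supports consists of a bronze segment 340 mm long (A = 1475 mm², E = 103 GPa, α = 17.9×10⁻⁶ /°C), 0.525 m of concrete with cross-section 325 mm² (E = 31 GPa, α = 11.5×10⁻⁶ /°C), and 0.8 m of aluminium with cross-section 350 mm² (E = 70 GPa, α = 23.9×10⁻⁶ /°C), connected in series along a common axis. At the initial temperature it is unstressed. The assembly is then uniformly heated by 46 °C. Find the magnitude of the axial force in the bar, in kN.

P ≈ 16.5 kN (compressive)

If the supports were absent, the total length change would be Σ αᵢΔT Lᵢ = 17.9×10⁻⁶×46×340 + 11.5×10⁻⁶×46×525 + 23.9×10⁻⁶×46×800 = 1.437 mm.
The rigid supports impose zero overall length change; the single axial force P common to all segments must satisfy P Σ Lᵢ/(AᵢEᵢ) = δ_free.
The series flexibility is Σ Lᵢ/(AᵢEᵢ) = 340/(1475×103×10³) + 525/(325×31×10³) + 800/(350×70×10³) = 8.7×10⁻⁵ mm/N.
P = 1.437 / 8.7×10⁻⁵ = 16520 N = 16.52 kN, compressive.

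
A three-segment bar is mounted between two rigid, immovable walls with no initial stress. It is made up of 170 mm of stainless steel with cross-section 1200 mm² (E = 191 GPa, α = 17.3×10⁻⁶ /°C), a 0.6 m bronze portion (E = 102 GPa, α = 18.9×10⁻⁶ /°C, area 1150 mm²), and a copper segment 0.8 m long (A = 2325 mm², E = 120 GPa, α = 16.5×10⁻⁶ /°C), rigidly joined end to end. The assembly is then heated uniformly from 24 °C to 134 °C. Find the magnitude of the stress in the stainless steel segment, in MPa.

σ ≈ 289 MPa (compressive)

Free thermal expansion of the whole bar: Σ αᵢΔT Lᵢ = 17.3×10⁻⁶×110×170 + 18.9×10⁻⁶×110×600 + 16.5×10⁻⁶×110×800 = 3.023 mm.
The rigid supports impose zero overall length change; the single axial force P common to all segments must satisfy P Σ Lᵢ/(AᵢEᵢ) = δ_free.
The series flexibility is Σ Lᵢ/(AᵢEᵢ) = 170/(1200×191×10³) + 600/(1150×102×10³) + 800/(2325×120×10³) = 8.724×10⁻⁶ mm/N.
Hence P = δ_free / Σ(L/AE) = 3.023/8.724×10⁻⁶ = 346.5 kN (compressive).
σ_{stainless steel} = P / A = 346500 / 1200 = 288.7 MPa.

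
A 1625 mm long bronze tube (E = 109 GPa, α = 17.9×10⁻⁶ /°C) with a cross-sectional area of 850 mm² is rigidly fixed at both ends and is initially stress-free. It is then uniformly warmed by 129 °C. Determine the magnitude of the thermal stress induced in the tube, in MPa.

With length fixed, the mechanical strain must cancel the thermal strain αΔT = 17.9×10⁻⁶ × 129 = 2309.1×10⁻⁶.
σ = EαΔT = 109×10³ × 17.9×10⁻⁶ × 129 = 251.7 MPa (compressive; the tube is trying to expand).

σ ≈ 252 MPa (compressive)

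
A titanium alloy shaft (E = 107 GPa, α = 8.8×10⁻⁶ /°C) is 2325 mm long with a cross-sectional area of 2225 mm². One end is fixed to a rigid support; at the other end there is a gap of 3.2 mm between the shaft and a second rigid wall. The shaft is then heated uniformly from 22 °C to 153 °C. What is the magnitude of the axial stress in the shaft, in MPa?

Unrestrained expansion: δ_free = αΔT L = 8.8×10⁻⁶ × 131 × 2325 = 2.68 mm.
This is smaller than the 3.2 mm clearance, so the shaft expands freely without reaching the stop — the stress is zero.

σ ≈ 0 MPa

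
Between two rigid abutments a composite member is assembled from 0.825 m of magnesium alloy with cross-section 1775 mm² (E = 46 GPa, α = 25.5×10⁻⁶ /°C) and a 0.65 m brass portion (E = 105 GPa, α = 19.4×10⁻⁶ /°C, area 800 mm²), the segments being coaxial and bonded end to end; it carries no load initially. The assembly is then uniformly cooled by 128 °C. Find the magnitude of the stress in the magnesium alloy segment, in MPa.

Free thermal contraction of the whole bar: Σ αᵢΔT Lᵢ = 25.5×10⁻⁶×128×825 + 19.4×10⁻⁶×128×650 = 4.307 mm.
The walls prevent any net length change, so an axial force P (same in every segment) develops. Compatibility: P · Σ Lᵢ/(AᵢEᵢ) = δ_free.
The series flexibility is Σ Lᵢ/(AᵢEᵢ) = 825/(1775×46×10³) + 650/(800×105×10³) = 1.784×10⁻⁵ mm/N.
P = 4.307 / 1.784×10⁻⁵ = 241400 N = 241.4 kN, tensile.
σ_{magnesium alloy} = P / A = 241400 / 1775 = 136 MPa.

σ ≈ 136 MPa (tensile)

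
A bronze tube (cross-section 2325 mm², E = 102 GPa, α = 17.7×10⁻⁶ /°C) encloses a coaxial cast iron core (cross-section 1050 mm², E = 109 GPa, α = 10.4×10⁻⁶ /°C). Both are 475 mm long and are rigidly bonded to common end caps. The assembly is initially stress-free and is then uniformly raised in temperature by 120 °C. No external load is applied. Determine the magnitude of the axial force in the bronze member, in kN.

Both members must finish at the same length. With the larger α, the bronze tends to over-expand; the plates restrain it, putting the bronze in compression and the cast iron in tension. With no external load the two internal forces are equal and opposite, magnitude P.
Setting the final lengths equal and cancelling L: (α₁ − α₂)ΔT = P/(A₁E₁) + P/(A₂E₂).
|α₁ − α₂|·ΔT = 7.3×10⁻⁶ × 120 = 0.000876.
1/(A₁E₁) + 1/(A₂E₂) = 1/(2325×102×10³) + 1/(1050×109×10³) = 1.295×10⁻⁸ N⁻¹.
So P = 0.000876 / 1.295×10⁻⁸ = 67.62 kN.

P ≈ 67.6 kN (compressive in the bronze)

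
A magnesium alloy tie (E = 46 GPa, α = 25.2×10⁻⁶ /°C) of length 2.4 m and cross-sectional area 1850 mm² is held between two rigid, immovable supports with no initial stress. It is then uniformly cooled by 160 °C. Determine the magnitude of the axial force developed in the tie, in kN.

With zero net strain, σ = E·αΔT = 46 GPa × 25.2×10⁻⁶ × 160 = 185.5 MPa.
P = AEαΔT = 1850 × 46×10³ × 25.2×10⁻⁶ × 160 = 343.1 kN (tensile).

P ≈ 343 kN (tensile)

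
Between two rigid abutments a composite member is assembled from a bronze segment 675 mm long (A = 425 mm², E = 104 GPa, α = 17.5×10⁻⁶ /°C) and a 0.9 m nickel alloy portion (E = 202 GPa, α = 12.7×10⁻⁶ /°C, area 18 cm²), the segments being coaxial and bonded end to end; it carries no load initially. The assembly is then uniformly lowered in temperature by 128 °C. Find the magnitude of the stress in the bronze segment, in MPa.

σ ≈ 394 MPa (tensile)

If the supports were absent, the total length change would be Σ αᵢΔT Lᵢ = 17.5×10⁻⁶×128×675 + 12.7×10⁻⁶×128×900 = 2.975 mm.
The walls prevent any net length change, so an axial force P (same in every segment) develops. Compatibility: P · Σ Lᵢ/(AᵢEᵢ) = δ_free.
The series flexibility is Σ Lᵢ/(AᵢEᵢ) = 675/(425×104×10³) + 900/(1800×202×10³) = 1.775×10⁻⁵ mm/N.
P = 2.975 / 1.775×10⁻⁵ = 167600 N = 167.6 kN, tensile.
σ_{bronze} = P / A = 167600 / 425 = 394.4 MPa.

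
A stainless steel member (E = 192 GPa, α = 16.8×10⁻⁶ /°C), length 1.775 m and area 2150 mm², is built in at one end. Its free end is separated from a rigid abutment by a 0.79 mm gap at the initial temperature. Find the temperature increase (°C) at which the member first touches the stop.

ΔT ≈ 26.5 °C

Contact occurs when the free expansion equals the gap: αΔT L = 0.79 mm.
So ΔT = g/(αL) = 0.79/(16.8×10⁻⁶ × 1775) = 26.49 °C.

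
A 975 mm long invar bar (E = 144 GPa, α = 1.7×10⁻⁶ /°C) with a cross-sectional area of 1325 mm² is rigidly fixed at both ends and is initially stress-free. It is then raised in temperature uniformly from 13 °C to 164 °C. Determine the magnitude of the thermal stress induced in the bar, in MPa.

σ ≈ 37 MPa (compressive)

With length fixed, the mechanical strain must cancel the thermal strain αΔT = 1.7×10⁻⁶ × 151 = 256.7×10⁻⁶.
σ = EαΔT = 144×10³ × 1.7×10⁻⁶ × 151 = 36.96 MPa (compressive; the bar is trying to expand).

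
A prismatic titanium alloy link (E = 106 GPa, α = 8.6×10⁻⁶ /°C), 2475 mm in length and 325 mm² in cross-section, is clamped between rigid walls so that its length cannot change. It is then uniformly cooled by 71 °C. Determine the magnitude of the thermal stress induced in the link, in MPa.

σ ≈ 64.7 MPa (tensile)

With length fixed, the mechanical strain must cancel the thermal strain αΔT = 8.6×10⁻⁶ × 71 = 610.6×10⁻⁶.
Hence σ = E·αΔT = 106×10³ × 610.6×10⁻⁶ = 64.72 MPa, tensile.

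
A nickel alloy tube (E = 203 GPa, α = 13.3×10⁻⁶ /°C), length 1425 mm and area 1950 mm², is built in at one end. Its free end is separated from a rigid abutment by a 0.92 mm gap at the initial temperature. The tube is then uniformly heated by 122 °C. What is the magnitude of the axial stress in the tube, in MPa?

Free thermal elongation = αΔT L = 13.3×10⁻⁶ × 122 × 1425 = 2.312 mm.
After closing the 0.92 mm clearance, 2.312 − 0.92 = 1.392 mm of expansion remains to be suppressed by the wall.
So σ = E(δ_free − g)/L = 203×10³ × 1.392/1425 = 198.3 MPa.

σ ≈ 198 MPa (compressive)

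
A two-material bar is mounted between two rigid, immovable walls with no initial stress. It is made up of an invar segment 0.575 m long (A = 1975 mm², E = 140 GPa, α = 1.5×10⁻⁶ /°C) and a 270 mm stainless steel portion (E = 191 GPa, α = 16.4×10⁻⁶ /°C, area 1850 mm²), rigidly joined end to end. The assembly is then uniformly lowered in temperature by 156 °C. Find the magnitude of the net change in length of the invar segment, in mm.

If the supports were absent, the total length change would be Σ αᵢΔT Lᵢ = 1.5×10⁻⁶×156×575 + 16.4×10⁻⁶×156×270 = 0.8253 mm.
Since the ends are fixed, an axial force P builds up, equal in every segment, with P · Σ Lᵢ/(AᵢEᵢ) = δ_free.
The series flexibility is Σ Lᵢ/(AᵢEᵢ) = 575/(1975×140×10³) + 270/(1850×191×10³) = 2.844×10⁻⁶ mm/N.
Hence P = δ_free / Σ(L/AE) = 0.8253/2.844×10⁻⁶ = 290.2 kN (tensile).
For the invar segment, free thermal change = 1.5×10⁻⁶×156×575 = 0.1346 mm and elastic change from P = 290200×575/(1975×140×10³) = 0.6035 mm; these oppose, so the net change is 0.469 mm (segment lengthens).

|ΔL| ≈ 0.469 mm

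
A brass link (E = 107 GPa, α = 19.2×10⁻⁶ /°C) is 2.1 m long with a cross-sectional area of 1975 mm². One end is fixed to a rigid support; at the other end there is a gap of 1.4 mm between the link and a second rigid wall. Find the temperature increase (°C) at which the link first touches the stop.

ΔT ≈ 34.7 °C

The gap closes when αΔT L = 1.4 mm, since the link is still unstressed at that instant.
So ΔT = g/(αL) = 1.4/(19.2×10⁻⁶ × 2100) = 34.72 °C.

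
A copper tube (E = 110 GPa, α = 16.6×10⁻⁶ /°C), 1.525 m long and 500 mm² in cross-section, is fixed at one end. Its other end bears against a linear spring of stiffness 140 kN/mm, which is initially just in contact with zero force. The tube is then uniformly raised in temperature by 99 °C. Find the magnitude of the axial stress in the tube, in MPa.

σ ≈ 144 MPa (compressive)

If the spring were absent the tube would lengthen by αΔT L = 16.6×10⁻⁶ × 99 × 1525 = 2.506 mm.
Let P be the compressive force at the spring. The tube shortens elastically by PL/(AE) and the spring compresses by P/k; together these equal δ_free.
So P = δ_free / [L/(AE) + 1/k] = 2.506 / [ 1525/(500×110×10³) + 1/(140×10³) ].
P = 2.506 / 3.487×10⁻⁵ = 71870 N.
σ = P/A = 71870/500 = 143.7 MPa.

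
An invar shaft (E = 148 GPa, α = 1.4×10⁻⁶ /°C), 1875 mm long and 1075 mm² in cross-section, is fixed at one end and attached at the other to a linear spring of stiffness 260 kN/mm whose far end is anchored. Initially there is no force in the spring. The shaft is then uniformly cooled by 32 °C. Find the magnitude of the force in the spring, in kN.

Free thermal contraction: δ_free = αΔT L = 1.4×10⁻⁶ × 32 × 1875 = 0.084 mm.
With a force P in the spring, the elastic change of the shaft is PL/(AE) and that of the spring is P/k; compatibility requires their sum to equal δ_free.
So P = δ_free / [L/(AE) + 1/k] = 0.084 / [ 1875/(1075×148×10³) + 1/(260×10³) ].
P = 0.084 / 1.563×10⁻⁵ = 5374 N.

P ≈ 5.37 kN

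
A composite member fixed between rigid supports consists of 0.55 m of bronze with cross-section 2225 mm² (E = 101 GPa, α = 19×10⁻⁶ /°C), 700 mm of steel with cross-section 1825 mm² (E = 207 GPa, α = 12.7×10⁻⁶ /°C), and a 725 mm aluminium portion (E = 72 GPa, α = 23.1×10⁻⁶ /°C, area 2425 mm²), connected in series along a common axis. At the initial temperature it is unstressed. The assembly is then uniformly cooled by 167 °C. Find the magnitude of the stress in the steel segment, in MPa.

σ ≈ 391 MPa (tensile)

With the walls removed the bar would change length by δ_free = Σ αᵢΔT Lᵢ = 19×10⁻⁶×167×550 + 12.7×10⁻⁶×167×700 + 23.1×10⁻⁶×167×725 = 6.027 mm.
Since the ends are fixed, an axial force P builds up, equal in every segment, with P · Σ Lᵢ/(AᵢEᵢ) = δ_free.
The series flexibility is Σ Lᵢ/(AᵢEᵢ) = 550/(2225×101×10³) + 700/(1825×207×10³) + 725/(2425×72×10³) = 8.453×10⁻⁶ mm/N.
So P = 6.027 / 8.453×10⁻⁶ = 713 kN, tensile.
σ_{steel} = P / A = 713000 / 1825 = 390.7 MPa.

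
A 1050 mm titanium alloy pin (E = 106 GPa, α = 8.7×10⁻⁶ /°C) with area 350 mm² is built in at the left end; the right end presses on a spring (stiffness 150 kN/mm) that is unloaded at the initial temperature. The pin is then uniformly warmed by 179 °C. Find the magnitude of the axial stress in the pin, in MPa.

The unrestrained thermal change is αΔT L = 8.7×10⁻⁶ × 179 × 1050 = 1.635 mm.
Let P be the compressive force at the spring. The pin shortens elastically by PL/(AE) and the spring compresses by P/k; together these equal δ_free.
So P = δ_free / [L/(AE) + 1/k] = 1.635 / [ 1050/(350×106×10³) + 1/(150×10³) ].
P = 1.635 / 3.497×10⁻⁵ = 46760 N.
σ = P/A = 46760/350 = 133.6 MPa.

σ ≈ 134 MPa (compressive)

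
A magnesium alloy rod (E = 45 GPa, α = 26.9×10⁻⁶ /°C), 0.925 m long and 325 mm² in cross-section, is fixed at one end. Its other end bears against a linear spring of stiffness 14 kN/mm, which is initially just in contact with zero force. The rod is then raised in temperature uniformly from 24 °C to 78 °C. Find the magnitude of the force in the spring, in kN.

The unrestrained thermal change is αΔT L = 26.9×10⁻⁶ × 54 × 925 = 1.344 mm.
With a force P in the spring, the elastic change of the rod is PL/(AE) and that of the spring is P/k; compatibility requires their sum to equal δ_free.
P [ L/(AE) + 1/k ] = δ_free → P [ 925/(325×45×10³) + 1/(14×10³) ] = 1.344.
P = 1.344 / 0.0001347 = 9977 N.

P ≈ 9.98 kN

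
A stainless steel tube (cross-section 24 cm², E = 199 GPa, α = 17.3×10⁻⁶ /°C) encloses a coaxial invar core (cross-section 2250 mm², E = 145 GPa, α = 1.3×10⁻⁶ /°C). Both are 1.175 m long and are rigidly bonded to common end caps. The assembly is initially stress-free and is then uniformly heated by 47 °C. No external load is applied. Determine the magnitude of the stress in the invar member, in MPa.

σ ≈ 64.8 MPa (tensile)

Both members must finish at the same length. With the larger α, the stainless steel tends to over-expand; the plates restrain it, putting the stainless steel in compression and the invar in tension. With no external load the two internal forces are equal and opposite, magnitude P.
Setting the final lengths equal and cancelling L: (α₁ − α₂)ΔT = P/(A₁E₁) + P/(A₂E₂).
|α₁ − α₂|·ΔT = 16×10⁻⁶ × 47 = 0.000752.
1/(A₁E₁) + 1/(A₂E₂) = 1/(2400×199×10³) + 1/(2250×145×10³) = 5.159×10⁻⁹ N⁻¹.
So P = 0.000752 / 5.159×10⁻⁹ = 145.8 kN.
σ_{invar} = P/A₂ = 145800/2250 = 64.79 MPa, tensile.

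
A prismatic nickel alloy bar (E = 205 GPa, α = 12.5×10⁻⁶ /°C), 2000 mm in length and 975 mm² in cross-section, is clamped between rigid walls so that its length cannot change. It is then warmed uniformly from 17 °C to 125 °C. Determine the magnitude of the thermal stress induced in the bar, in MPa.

The supports are rigid, so the total axial strain is zero. The restrained thermal strain is ε = αΔT = 12.5×10⁻⁶ × 108 = 1350×10⁻⁶.
Hence σ = E·αΔT = 205×10³ × 1350×10⁻⁶ = 276.8 MPa, compressive.

σ ≈ 277 MPa (compressive)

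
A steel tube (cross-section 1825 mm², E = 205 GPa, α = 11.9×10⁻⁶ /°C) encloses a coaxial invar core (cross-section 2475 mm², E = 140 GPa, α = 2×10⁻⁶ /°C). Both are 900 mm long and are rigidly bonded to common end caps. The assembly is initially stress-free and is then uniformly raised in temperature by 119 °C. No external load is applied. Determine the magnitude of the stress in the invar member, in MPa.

Equilibrium of a rigid end plate with no external load gives equal and opposite internal forces ±P in the two members. Since α_{steel} > α_{invar}, heating drives the steel into compression and the invar into tension.
Setting the final lengths equal and cancelling L: (α₁ − α₂)ΔT = P/(A₁E₁) + P/(A₂E₂).
|α₁ − α₂|·ΔT = 9.9×10⁻⁶ × 119 = 0.001178.
1/(A₁E₁) + 1/(A₂E₂) = 1/(1825×205×10³) + 1/(2475×140×10³) = 5.559×10⁻⁹ N⁻¹.
So P = 0.001178 / 5.559×10⁻⁹ = 211.9 kN.
σ_{invar} = P/A₂ = 211900/2475 = 85.63 MPa, tensile.

σ ≈ 85.6 MPa (tensile)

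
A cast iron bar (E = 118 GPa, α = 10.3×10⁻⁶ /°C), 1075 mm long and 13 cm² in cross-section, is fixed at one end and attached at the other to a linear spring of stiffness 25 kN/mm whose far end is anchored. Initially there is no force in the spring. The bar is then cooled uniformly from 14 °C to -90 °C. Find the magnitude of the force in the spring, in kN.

If the spring were absent the bar would shorten by αΔT L = 10.3×10⁻⁶ × 104 × 1075 = 1.152 mm.
Let P be the tensile force in the spring. The bar extends elastically by PL/(AE) and the spring stretches by P/k; together these equal δ_free.
P [ L/(AE) + 1/k ] = δ_free → P [ 1075/(1300×118×10³) + 1/(25×10³) ] = 1.152.
P = 1.152 / 4.701×10⁻⁵ = 24500 N.

P ≈ 24.5 kN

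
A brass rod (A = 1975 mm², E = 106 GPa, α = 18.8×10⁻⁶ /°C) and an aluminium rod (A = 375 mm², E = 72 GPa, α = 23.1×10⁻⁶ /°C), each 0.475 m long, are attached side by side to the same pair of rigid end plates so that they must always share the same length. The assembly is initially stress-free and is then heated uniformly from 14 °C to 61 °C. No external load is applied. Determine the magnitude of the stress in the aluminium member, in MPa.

σ ≈ 12.9 MPa (compressive)

Both members must finish at the same length. With the larger α, the aluminium tends to over-expand; the plates restrain it, putting the aluminium in compression and the brass in tension. With no external load the two internal forces are equal and opposite, magnitude P.
Setting the final lengths equal and cancelling L: (α₁ − α₂)ΔT = P/(A₁E₁) + P/(A₂E₂).
|α₁ − α₂|·ΔT = 4.3×10⁻⁶ × 47 = 0.0002021.
1/(A₁E₁) + 1/(A₂E₂) = 1/(1975×106×10³) + 1/(375×72×10³) = 4.181×10⁻⁸ N⁻¹.
P = 0.0002021 / 4.181×10⁻⁸ = 4833 N = 4.833 kN.
σ_{aluminium} = P/A₂ = 4833/375 = 12.89 MPa, compressive.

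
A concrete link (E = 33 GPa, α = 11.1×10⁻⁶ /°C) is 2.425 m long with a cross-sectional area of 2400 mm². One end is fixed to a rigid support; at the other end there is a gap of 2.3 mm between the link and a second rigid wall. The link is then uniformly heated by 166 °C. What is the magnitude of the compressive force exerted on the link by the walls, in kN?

P ≈ 70.8 kN

Free thermal elongation = αΔT L = 11.1×10⁻⁶ × 166 × 2425 = 4.468 mm.
The gap closes (δ_free > 2.3 mm) and the wall then resists a further 4.468 − 2.3 = 2.168 mm of expansion.
So σ = E(δ_free − g)/L = 33×10³ × 2.168/2425 = 29.51 MPa.
P = σA = 29.51 × 2400 = 70.82 kN.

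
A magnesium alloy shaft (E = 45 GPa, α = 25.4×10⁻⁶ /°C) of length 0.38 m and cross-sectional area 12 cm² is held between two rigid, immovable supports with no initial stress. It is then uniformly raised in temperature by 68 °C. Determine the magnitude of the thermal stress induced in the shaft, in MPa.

σ ≈ 77.7 MPa (compressive)

With length fixed, the mechanical strain must cancel the thermal strain αΔT = 25.4×10⁻⁶ × 68 = 1727.2×10⁻⁶.
σ = EαΔT = 45×10³ × 25.4×10⁻⁶ × 68 = 77.72 MPa (compressive; the shaft is trying to expand).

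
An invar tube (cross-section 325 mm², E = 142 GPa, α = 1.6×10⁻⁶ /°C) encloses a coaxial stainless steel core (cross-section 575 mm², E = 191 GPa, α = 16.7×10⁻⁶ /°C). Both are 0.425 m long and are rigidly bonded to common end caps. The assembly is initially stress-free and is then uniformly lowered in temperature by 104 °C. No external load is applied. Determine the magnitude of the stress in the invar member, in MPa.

σ ≈ 157 MPa (compressive)

Equilibrium of a rigid end plate with no external load gives equal and opposite internal forces ±P in the two members. Since α_{stainless steel} > α_{invar}, cooling drives the stainless steel into tension and the invar into compression.
Equating the net (thermal + elastic) strains gives |α₁ − α₂|·ΔT = P·[1/(A₁E₁) + 1/(A₂E₂)].
|α₁ − α₂|·ΔT = 15.1×10⁻⁶ × 104 = 0.00157.
1/(A₁E₁) + 1/(A₂E₂) = 1/(325×142×10³) + 1/(575×191×10³) = 3.077×10⁻⁸ N⁻¹.
P = 0.00157 / 3.077×10⁻⁸ = 51030 N = 51.03 kN.
σ_{invar} = P/A₁ = 51030/325 = 157 MPa, compressive.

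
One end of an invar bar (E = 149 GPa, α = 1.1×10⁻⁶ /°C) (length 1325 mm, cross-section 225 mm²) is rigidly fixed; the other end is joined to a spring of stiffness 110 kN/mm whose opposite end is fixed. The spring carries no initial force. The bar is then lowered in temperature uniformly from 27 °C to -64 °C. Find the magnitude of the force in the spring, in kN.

P ≈ 2.73 kN

Free thermal contraction: δ_free = αΔT L = 1.1×10⁻⁶ × 91 × 1325 = 0.1326 mm.
With a force P in the spring, the elastic change of the bar is PL/(AE) and that of the spring is P/k; compatibility requires their sum to equal δ_free.
So P = δ_free / [L/(AE) + 1/k] = 0.1326 / [ 1325/(225×149×10³) + 1/(110×10³) ].
P = 0.1326 / 4.861×10⁻⁵ = 2728 N.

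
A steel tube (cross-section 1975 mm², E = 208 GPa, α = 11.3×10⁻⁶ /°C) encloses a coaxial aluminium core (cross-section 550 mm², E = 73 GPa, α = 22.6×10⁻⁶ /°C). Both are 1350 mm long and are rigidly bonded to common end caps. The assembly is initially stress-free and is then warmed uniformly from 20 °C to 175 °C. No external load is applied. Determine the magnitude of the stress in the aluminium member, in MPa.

Equilibrium of a rigid end plate with no external load gives equal and opposite internal forces ±P in the two members. Since α_{aluminium} > α_{steel}, heating drives the aluminium into compression and the steel into tension.
Compatibility of the two members (thermal + elastic change equal): (α₁ − α₂)ΔT = P·[1/(A₁E₁) + 1/(A₂E₂)].
|α₁ − α₂|·ΔT = 11.3×10⁻⁶ × 155 = 0.001752.
1/(A₁E₁) + 1/(A₂E₂) = 1/(1975×208×10³) + 1/(550×73×10³) = 2.734×10⁻⁸ N⁻¹.
P = 0.001752 / 2.734×10⁻⁸ = 64060 N = 64.06 kN.
σ_{aluminium} = P/A₂ = 64060/550 = 116.5 MPa, compressive.

σ ≈ 116 MPa (compressive)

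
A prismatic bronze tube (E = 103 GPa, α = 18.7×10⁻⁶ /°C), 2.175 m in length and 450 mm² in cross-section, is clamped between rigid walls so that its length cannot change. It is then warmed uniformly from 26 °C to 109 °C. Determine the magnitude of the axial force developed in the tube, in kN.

P ≈ 71.9 kN (compressive)

Full restraint means ε = 0, so the stress is σ = EαΔT = 103×10³ × 18.7×10⁻⁶ × 83 = 159.9 MPa.
Axial force P = σA = 159.9 × 450 = 71940 N = 71.94 kN, compressive.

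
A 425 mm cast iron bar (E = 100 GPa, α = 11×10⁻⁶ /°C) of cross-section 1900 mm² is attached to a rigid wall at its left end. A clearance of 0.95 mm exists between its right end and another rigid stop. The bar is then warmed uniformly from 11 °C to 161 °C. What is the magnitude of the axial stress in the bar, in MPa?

σ ≈ 0 MPa

Free thermal elongation = αΔT L = 11×10⁻⁶ × 150 × 425 = 0.7013 mm.
Since δ_free = 0.701 mm is less than the 0.95 mm gap, the bar never touches the wall. No axial force develops.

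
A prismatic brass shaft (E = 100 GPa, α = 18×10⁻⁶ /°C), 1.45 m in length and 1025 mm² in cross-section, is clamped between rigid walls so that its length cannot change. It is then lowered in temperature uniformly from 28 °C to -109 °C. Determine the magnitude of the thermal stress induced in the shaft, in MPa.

Because both ends are immovable the net strain is zero, and the suppressed thermal strain is αΔT = 18×10⁻⁶ × 137 = 2466×10⁻⁶.
Hence σ = E·αΔT = 100×10³ × 2466×10⁻⁶ = 246.6 MPa, tensile.

σ ≈ 247 MPa (tensile)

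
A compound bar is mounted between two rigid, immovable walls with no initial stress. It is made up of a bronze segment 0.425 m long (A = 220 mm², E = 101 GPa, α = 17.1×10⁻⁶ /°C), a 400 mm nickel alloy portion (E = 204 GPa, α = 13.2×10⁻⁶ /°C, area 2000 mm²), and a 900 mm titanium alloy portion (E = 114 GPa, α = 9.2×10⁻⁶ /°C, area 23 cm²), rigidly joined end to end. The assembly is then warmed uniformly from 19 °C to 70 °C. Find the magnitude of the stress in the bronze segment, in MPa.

Free thermal expansion of the whole bar: Σ αᵢΔT Lᵢ = 17.1×10⁻⁶×51×425 + 13.2×10⁻⁶×51×400 + 9.2×10⁻⁶×51×900 = 1.062 mm.
Since the ends are fixed, an axial force P builds up, equal in every segment, with P · Σ Lᵢ/(AᵢEᵢ) = δ_free.
Σ Lᵢ/(AᵢEᵢ) = 425/(220×101×10³) + 400/(2000×204×10³) + 900/(2300×114×10³) = 2.354×10⁻⁵ mm/N.
P = 1.062 / 2.354×10⁻⁵ = 45120 N = 45.12 kN, compressive.
σ_{bronze} = P / A = 45120 / 220 = 205.1 MPa.

σ ≈ 205 MPa (compressive)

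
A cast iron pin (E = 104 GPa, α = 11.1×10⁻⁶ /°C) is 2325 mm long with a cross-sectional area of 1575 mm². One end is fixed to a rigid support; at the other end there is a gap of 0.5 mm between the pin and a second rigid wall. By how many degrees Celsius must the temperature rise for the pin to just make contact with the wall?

ΔT ≈ 19.4 °C

Contact occurs when the free expansion equals the gap: αΔT L = 0.5 mm.
So ΔT = g/(αL) = 0.5/(11.1×10⁻⁶ × 2325) = 19.37 °C.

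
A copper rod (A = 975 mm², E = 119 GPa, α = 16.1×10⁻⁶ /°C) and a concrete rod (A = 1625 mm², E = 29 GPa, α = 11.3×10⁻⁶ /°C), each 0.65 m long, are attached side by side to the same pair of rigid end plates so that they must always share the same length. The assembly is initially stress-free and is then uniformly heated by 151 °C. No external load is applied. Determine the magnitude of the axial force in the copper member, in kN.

Both members must finish at the same length. With the larger α, the copper tends to over-expand; the plates restrain it, putting the copper in compression and the concrete in tension. With no external load the two internal forces are equal and opposite, magnitude P.
Equating the net (thermal + elastic) strains gives |α₁ − α₂|·ΔT = P·[1/(A₁E₁) + 1/(A₂E₂)].
|α₁ − α₂|·ΔT = 4.8×10⁻⁶ × 151 = 0.0007248.
1/(A₁E₁) + 1/(A₂E₂) = 1/(975×119×10³) + 1/(1625×29×10³) = 2.984×10⁻⁸ N⁻¹.
P = 0.0007248 / 2.984×10⁻⁸ = 24290 N = 24.29 kN.

P ≈ 24.3 kN (compressive in the copper)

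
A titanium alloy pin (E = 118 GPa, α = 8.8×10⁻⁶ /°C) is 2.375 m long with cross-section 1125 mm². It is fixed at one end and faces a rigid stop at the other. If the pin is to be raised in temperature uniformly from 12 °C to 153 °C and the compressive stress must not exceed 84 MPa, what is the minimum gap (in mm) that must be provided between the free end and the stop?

With no wall the pin would lengthen by αΔT L = 8.8×10⁻⁶ × 141 × 2375 = 2.947 mm.
At the allowable stress the elastic shortening the wall may impose is σL/E = 84 × 2375 / (118×10³) = 1.691 mm.
So the gap has to take up the difference, g_min = δ_free − σL/E = 2.947 − 1.691 = 1.256 mm.

g ≈ 1.26 mm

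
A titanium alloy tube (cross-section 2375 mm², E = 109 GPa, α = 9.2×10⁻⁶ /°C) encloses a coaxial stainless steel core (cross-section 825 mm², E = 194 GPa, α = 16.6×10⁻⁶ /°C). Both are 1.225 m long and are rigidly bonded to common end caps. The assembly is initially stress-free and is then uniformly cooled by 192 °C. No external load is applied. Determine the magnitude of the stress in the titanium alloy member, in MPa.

The stainless steel has the larger α, so on cooling it would change length more than the titanium alloy if both were free. The rigid plates force a common final length, so the stainless steel is put into tension and the titanium alloy into compression, with equal and opposite forces P (no external load).
Compatibility of the two members (thermal + elastic change equal): (α₁ − α₂)ΔT = P·[1/(A₁E₁) + 1/(A₂E₂)].
|α₁ − α₂|·ΔT = 7.4×10⁻⁶ × 192 = 0.001421.
1/(A₁E₁) + 1/(A₂E₂) = 1/(2375×109×10³) + 1/(825×194×10³) = 1.011×10⁻⁸ N⁻¹.
P = 0.001421 / 1.011×10⁻⁸ = 140500 N = 140.5 kN.
σ_{titanium alloy} = P/A₁ = 140500/2375 = 59.17 MPa, compressive.

σ ≈ 59.2 MPa (compressive)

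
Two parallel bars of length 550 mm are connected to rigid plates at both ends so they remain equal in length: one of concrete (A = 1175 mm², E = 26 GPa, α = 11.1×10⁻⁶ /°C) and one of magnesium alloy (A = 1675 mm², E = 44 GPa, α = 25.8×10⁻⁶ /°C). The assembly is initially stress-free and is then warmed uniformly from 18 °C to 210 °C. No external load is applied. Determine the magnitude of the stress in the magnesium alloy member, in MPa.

σ ≈ 36.4 MPa (compressive)

Both members must finish at the same length. With the larger α, the magnesium alloy tends to over-expand; the plates restrain it, putting the magnesium alloy in compression and the concrete in tension. With no external load the two internal forces are equal and opposite, magnitude P.
Equating the net (thermal + elastic) strains gives |α₁ − α₂|·ΔT = P·[1/(A₁E₁) + 1/(A₂E₂)].
|α₁ − α₂|·ΔT = 14.7×10⁻⁶ × 192 = 0.002822.
1/(A₁E₁) + 1/(A₂E₂) = 1/(1175×26×10³) + 1/(1675×44×10³) = 4.63×10⁻⁸ N⁻¹.
So P = 0.002822 / 4.63×10⁻⁸ = 60.96 kN.
σ_{magnesium alloy} = P/A₂ = 60960/1675 = 36.39 MPa, compressive.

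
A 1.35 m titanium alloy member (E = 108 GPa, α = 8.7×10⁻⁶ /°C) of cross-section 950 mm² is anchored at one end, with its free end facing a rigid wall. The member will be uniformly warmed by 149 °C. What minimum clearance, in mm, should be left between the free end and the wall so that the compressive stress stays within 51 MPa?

g ≈ 1.11 mm

Free expansion if unrestrained: δ_free = αΔT L = 8.7×10⁻⁶ × 149 × 1350 = 1.75 mm.
A stress of 51 MPa corresponds to the wall pushing the member back by σL/E = 51×1350/(108×10³) = 0.6375 mm.
The gap must absorb the remainder: g_min = 1.75 − 0.6375 = 1.113 mm.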